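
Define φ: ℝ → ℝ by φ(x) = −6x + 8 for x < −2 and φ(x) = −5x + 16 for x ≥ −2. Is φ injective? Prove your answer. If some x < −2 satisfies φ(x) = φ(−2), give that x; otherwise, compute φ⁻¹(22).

-3

Both pieces are strictly decreasing (slopes −6 and −5), so each is injective on its own interval.
The left piece maps (−∞, −2) onto (20, ∞); the right piece maps [−2, ∞) onto (−∞, 26].
These images overlap. In particular φ(−2) = 26 (right piece), and solving −6x + 8 = 26 on the left piece gives x = −3 < −2.
So φ(−3) = φ(−2) with −3 ≠ −2, and φ is not injective. This x = −3 is the requested value below −2.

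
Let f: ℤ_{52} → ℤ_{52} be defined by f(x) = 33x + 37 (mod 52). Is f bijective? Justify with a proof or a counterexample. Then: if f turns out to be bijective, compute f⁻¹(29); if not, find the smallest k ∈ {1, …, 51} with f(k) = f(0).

If f(u) = f(v), then 33u ≡ 33v (mod 52). Because gcd(33, 52) = 1, we may cancel 33 to get u ≡ v (mod 52).
We now compute 33⁻¹ mod 52 explicitly. Euclid's algorithm: 52 = 1·33 + 19, 33 = 1·19 + 14, 19 = 1·14 + 5, 14 = 2·5 + 4, 5 = 1·4 + 1; back-substituting gives 1 = 41·33 − 26·52, so 33⁻¹ ≡ 41 (mod 52).
For any y ∈ ℤ_{52}, x = 41(y − 37) mod 52 satisfies f(x) = 33·41(y − 37) + 37 ≡ y (since 33·41 ≡ 1 mod 52). So every y has a preimage.
Therefore f is bijective.
Since f is bijective, we find f⁻¹(29): we need 33x ≡ 29 − 37 ≡ 44 (mod 52). Using 33⁻¹ = 41: x ≡ 41·44 = 1804 = 34·52 + 36, so x = 36.
Check: f(36) = 33·36 + 37 = 1225 = 23·52 + 29 ≡ 29 (mod 52).

36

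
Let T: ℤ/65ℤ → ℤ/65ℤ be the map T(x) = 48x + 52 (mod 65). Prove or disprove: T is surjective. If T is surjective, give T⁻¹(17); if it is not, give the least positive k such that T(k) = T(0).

25

Since gcd(48, 65) = 1, 48 is invertible modulo 65. Euclid's algorithm: 65 = 1·48 + 17, 48 = 2·17 + 14, 17 = 1·14 + 3, 14 = 4·3 + 2, 3 = 1·2 + 1; back-substituting gives 1 = 42·48 − 31·65, so 48⁻¹ ≡ 42 (mod 65).
Then y ↦ 42(y − 52) is a two-sided inverse to T, so every y ∈ ℤ/65ℤ has a preimage.
Hence T is surjective.
Since T is surjective, we find T⁻¹(17): we need 48x ≡ 17 − 52 ≡ 30 (mod 65). Using 48⁻¹ = 42: x ≡ 42·30 = 1260 = 19·65 + 25, so x = 25.
Check: T(25) = 48·25 + 52 = 1252 = 19·65 + 17 ≡ 17 (mod 65).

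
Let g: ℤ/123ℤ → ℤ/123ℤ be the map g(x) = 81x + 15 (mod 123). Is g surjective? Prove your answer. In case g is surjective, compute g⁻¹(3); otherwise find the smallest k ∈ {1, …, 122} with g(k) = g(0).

41

Recall that g is surjective if every y in the codomain equals g(x) for some x in the domain.
Since gcd(81, 123) = 3, we have 81x ≡ 0 (mod 3) for all x, so g(x) ≡ 0 (mod 3).
But 1 ≢ 0 (mod 3), so 1 ∈ ℤ/123ℤ has no preimage. Thus g is not surjective.
Since g is not surjective, we find the least positive k with g(k) = g(0): this means 81k ≡ 0 (mod 123), i.e. 123 ∣ 81k. Since gcd(81, 123) = 3, dividing through by 3 this holds exactly when 41 ∣ 27k, and as gcd(27, 41) = 1, exactly when 41 ∣ k.
The smallest positive such k is 41.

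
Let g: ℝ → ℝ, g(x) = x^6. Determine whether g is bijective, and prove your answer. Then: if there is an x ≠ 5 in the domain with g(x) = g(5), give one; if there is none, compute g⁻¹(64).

g(5) = 15625 = (−5)^6 = g(−5) (since 6 is even), with 5 ≠ −5. So g is not injective, hence not bijective.
For the follow-up, such an x exists: taking x = −5 ∈ ℝ gives g(−5) = 15625 = g(5) with −5 ≠ 5.

-5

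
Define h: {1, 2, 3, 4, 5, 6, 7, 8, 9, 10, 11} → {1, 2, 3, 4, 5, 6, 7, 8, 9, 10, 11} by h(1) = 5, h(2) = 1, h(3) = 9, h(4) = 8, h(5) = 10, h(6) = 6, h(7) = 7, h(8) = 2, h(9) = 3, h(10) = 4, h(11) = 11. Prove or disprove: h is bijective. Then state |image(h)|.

11

The values 5, 1, 9, 8, 10, 6, 7, 2, 3, 4, 11 are a permutation of {1, 2, 3, 4, 5, 6, 7, 8, 9, 10, 11}: each element appears exactly once.
So h is injective and surjective, hence bijective.
The image of h is {1, 2, 3, 4, 5, 6, 7, 8, 9, 10, 11}, which has 11 elements.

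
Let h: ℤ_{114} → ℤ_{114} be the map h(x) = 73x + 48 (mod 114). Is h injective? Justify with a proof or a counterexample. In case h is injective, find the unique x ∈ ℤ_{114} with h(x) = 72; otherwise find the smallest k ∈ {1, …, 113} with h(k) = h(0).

30

If h(a) = h(b), then 73a ≡ 73b (mod 114). Because gcd(73, 114) = 1, we may cancel 73 to get a ≡ b (mod 114).
Thus h is injective.
We now compute 73⁻¹ mod 114 explicitly. Euclid's algorithm: 114 = 1·73 + 41, 73 = 1·41 + 32, 41 = 1·32 + 9, 32 = 3·9 + 5, 9 = 1·5 + 4, 5 = 1·4 + 1; back-substituting gives 1 = 25·73 − 16·114, so 73⁻¹ ≡ 25 (mod 114).
Since h is injective, we compute h⁻¹(72): solve 73x + 48 ≡ 72 (mod 114), i.e. 73x ≡ 24 (mod 114).
Multiplying by 73⁻¹ = 25 gives x ≡ 25·24 = 600 = 5·114 + 30 ≡ 30 (mod 114).
Check: h(30) = 73·30 + 48 = 2238 = 19·114 + 72 ≡ 72 (mod 114).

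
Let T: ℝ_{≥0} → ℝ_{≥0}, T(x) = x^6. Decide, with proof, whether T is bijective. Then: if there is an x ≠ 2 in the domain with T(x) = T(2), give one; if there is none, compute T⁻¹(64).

On ℝ_{≥0}, x ↦ x^6 is strictly increasing (injective) and for any y ∈ ℝ_{≥0} the 6th root y^{1/6} lies in ℝ_{≥0} (surjective). So T is bijective.
Since x ↦ x^6 is strictly increasing on ℝ_{≥0}, it is injective there, so no x ≠ 2 in the domain has T(x) = T(2). We therefore compute T⁻¹(64) = 64^{1/6} = 2 (indeed 2^6 = 64).

2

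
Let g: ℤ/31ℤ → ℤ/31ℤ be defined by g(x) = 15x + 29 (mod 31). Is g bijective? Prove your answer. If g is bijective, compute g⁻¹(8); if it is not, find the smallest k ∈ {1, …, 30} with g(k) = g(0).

11

By definition, g is injective if g(u) = g(v) implies u = v.
Suppose g(u) = g(v) in ℤ/31ℤ. Then 15u + 29 ≡ 15v + 29 (mod 31), thus 15(u − v) ≡ 0 (mod 31).
Since gcd(15, 31) = 1, 15 is invertible modulo 31, so u − v ≡ 0 (mod 31), i.e. u = v.
We now compute 15⁻¹ mod 31 explicitly. Euclid's algorithm: 31 = 2·15 + 1; back-substituting gives 1 = 29·15 − 14·31, so 15⁻¹ ≡ 29 (mod 31).
Then y ↦ 29(y − 29) is a two-sided inverse to g, so every y ∈ ℤ/31ℤ has a preimage.
Thus g is bijective.
Since g is bijective, we compute g⁻¹(8): solve 15x + 29 ≡ 8 (mod 31), i.e. 15x ≡ 10 (mod 31).
Multiplying by 15⁻¹ = 29 gives x ≡ 29·10 = 290 = 9·31 + 11 ≡ 11 (mod 31).
Check: g(11) = 15·11 + 29 = 194 = 6·31 + 8 ≡ 8 (mod 31).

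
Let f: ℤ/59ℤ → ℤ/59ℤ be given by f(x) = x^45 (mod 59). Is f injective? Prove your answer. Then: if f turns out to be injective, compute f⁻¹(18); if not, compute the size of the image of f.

Since 59 is prime, the nonzero elements of ℤ/59ℤ form a cyclic group of order 58.
As gcd(45, 58) = 1, raising to the 45th power is a bijection on this group: if x_1^45 ≡ x_2^45 then (x_1x_2^{−1})^45 = 1, and the only element of order dividing gcd(45, 58) = 1 is 1, so x_1 = x_2.
With f(0) = 0 this makes f injective on all of ℤ/59ℤ, hence bijective (finite equal-size domain and codomain). In particular f is injective.
Since f is injective, we find the preimage of 18. The inverse of x ↦ x^45 on (ℤ/59ℤ)^× is x ↦ x^49, because 45·49 = 2205 = 38·58 + 1 ≡ 1 (mod 58) and x^{58} = 1 for x ≠ 0 (Fermat). So f⁻¹(18) = 18^49 mod 59.
Repeated squaring mod 59: 18^1 ≡ 18, 18^2 ≡ 18² = 324 ≡ 29, 18^4 ≡ 29² = 841 ≡ 15, 18^8 ≡ 15² = 225 ≡ 48, 18^16 ≡ 48² = 2304 ≡ 3, 18^32 ≡ 3² = 9. Since 49 = 32 + 16 + 1, 18^49 ≡ 9·3·18: 9·3 = 27, then 27·18 = 486 ≡ 14. So 18^49 ≡ 14 (mod 59).
Hence f⁻¹(18) = 14.

14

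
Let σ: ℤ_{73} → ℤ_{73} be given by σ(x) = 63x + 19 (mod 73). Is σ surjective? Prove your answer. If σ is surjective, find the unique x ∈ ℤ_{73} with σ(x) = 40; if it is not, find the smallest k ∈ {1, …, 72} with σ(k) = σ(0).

49

Since gcd(63, 73) = 1, 63 is invertible modulo 73. Euclid's algorithm: 73 = 1·63 + 10, 63 = 6·10 + 3, 10 = 3·3 + 1; back-substituting gives 1 = 51·63 − 44·73, so 63⁻¹ ≡ 51 (mod 73).
Then y ↦ 51(y − 19) is a two-sided inverse to σ, so every y ∈ ℤ_{73} has a preimage.
So σ is surjective.
Since σ is surjective, we find σ⁻¹(40): we need 63x ≡ 40 − 19 ≡ 21 (mod 73). Using 63⁻¹ = 51: x ≡ 51·21 = 1071 = 14·73 + 49, so x = 49.
Check: σ(49) = 63·49 + 19 = 3106 = 42·73 + 40 ≡ 40 (mod 73).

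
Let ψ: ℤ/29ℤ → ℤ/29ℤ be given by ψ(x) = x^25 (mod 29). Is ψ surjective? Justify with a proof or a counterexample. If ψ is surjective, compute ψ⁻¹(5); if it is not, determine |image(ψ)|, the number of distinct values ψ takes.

Since 29 is prime, the nonzero elements of ℤ/29ℤ form a cyclic group of order 28.
As gcd(25, 28) = 1, raising to the 25th power is a bijection on this group: if x_1^25 ≡ x_2^25 then (x_1x_2^{−1})^25 = 1, and the only element of order dividing gcd(25, 28) = 1 is 1, so x_1 = x_2.
With ψ(0) = 0 this makes ψ injective on all of ℤ/29ℤ, hence bijective (finite equal-size domain and codomain). In particular ψ is surjective.
Since ψ is surjective, we find the preimage of 5. The inverse of x ↦ x^25 on (ℤ/29ℤ)^× is x ↦ x^9, because 25·9 = 225 = 8·28 + 1 ≡ 1 (mod 28) and x^{28} = 1 for x ≠ 0 (Fermat). So ψ⁻¹(5) = 5^9 mod 29.
Repeated squaring mod 29: 5^1 ≡ 5, 5^2 ≡ 5² = 25, 5^4 ≡ 25² = 625 ≡ 16, 5^8 ≡ 16² = 256 ≡ 24. Since 9 = 8 + 1, 5^9 ≡ 24·5: 24·5 = 120 ≡ 4. So 5^9 ≡ 4 (mod 29).
Hence ψ⁻¹(5) = 4.

4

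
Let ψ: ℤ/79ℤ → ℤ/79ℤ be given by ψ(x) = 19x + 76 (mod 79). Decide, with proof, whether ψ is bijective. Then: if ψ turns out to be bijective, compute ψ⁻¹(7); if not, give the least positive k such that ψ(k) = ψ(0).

Recall that ψ is injective when ψ(u) = ψ(v) forces u = v.
Suppose ψ(u) = ψ(v) in ℤ/79ℤ. Then 19u + 76 ≡ 19v + 76 (mod 79), hence 19(u − v) ≡ 0 (mod 79).
Since gcd(19, 79) = 1, 19 is invertible modulo 79, therefore u − v ≡ 0 (mod 79), i.e. u = v.
We now compute 19⁻¹ mod 79 explicitly. Euclid's algorithm: 79 = 4·19 + 3, 19 = 6·3 + 1; back-substituting gives 1 = 25·19 − 6·79, so 19⁻¹ ≡ 25 (mod 79).
Then y ↦ 25(y − 76) is a two-sided inverse to ψ, so every y ∈ ℤ/79ℤ has a preimage.
Therefore ψ is bijective.
Since ψ is bijective, we find ψ⁻¹(7): we need 19x ≡ 7 − 76 ≡ 10 (mod 79). Using 19⁻¹ = 25: x ≡ 25·10 = 250 = 3·79 + 13, so x = 13.
Check: ψ(13) = 19·13 + 76 = 323 = 4·79 + 7 ≡ 7 (mod 79).

13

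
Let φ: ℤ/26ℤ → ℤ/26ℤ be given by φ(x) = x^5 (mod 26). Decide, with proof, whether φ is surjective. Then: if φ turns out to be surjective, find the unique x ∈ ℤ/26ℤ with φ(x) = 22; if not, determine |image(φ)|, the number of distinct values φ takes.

Computing x^5 mod 26 for each x (by repeated squaring, reducing mod 26 at every step), the values φ(0), φ(1), …, φ(25) are: 0, 1, 6, 9, 10, 5, 2, 11, 8, 3, 4, 7, 12, 13, 14, 19, 22, 23, 18, 15, 24, 21, 16, 17, 20, 25.
Every element of ℤ/26ℤ appears exactly once in this list, so φ is a bijection, and in particular surjective.
Since φ is surjective, we read off the preimage of 22 from the same table: φ(16) = 22, so φ⁻¹(22) = 16.

16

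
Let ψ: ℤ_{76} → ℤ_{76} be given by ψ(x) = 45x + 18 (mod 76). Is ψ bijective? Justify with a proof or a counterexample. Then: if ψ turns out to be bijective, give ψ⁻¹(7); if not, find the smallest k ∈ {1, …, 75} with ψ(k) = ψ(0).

69

Recall that ψ is injective if ψ(u) = ψ(v) implies u = v.
Suppose ψ(u) = ψ(v) in ℤ_{76}. Then 45u + 18 ≡ 45v + 18 (mod 76), therefore 45(u − v) ≡ 0 (mod 76).
Since gcd(45, 76) = 1, 45 is invertible modulo 76, so u − v ≡ 0 (mod 76), i.e. u = v.
We now compute 45⁻¹ mod 76 explicitly. Euclid's algorithm: 76 = 1·45 + 31, 45 = 1·31 + 14, 31 = 2·14 + 3, 14 = 4·3 + 2, 3 = 1·2 + 1; back-substituting gives 1 = 49·45 − 29·76, so 45⁻¹ ≡ 49 (mod 76).
Then y ↦ 49(y − 18) is a two-sided inverse to ψ, so every y ∈ ℤ_{76} has a preimage.
Thus ψ is bijective.
Since ψ is bijective, we compute ψ⁻¹(7): solve 45x + 18 ≡ 7 (mod 76), i.e. 45x ≡ 65 (mod 76).
Multiplying by 45⁻¹ = 49 gives x ≡ 49·65 = 3185 = 41·76 + 69 ≡ 69 (mod 76).
Check: ψ(69) = 45·69 + 18 = 3123 = 41·76 + 7 ≡ 7 (mod 76).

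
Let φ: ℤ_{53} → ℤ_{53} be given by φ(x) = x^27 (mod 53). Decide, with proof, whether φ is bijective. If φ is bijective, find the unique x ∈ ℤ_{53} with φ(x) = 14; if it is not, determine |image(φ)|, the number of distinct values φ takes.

39

Since 53 is prime, the nonzero elements of ℤ_{53} form a cyclic group of order 52.
As gcd(27, 52) = 1, raising to the 27th power is a bijection on this group: if a^27 ≡ b^27 then (ab^{−1})^27 = 1, and the only element of order dividing gcd(27, 52) = 1 is 1, so a = b.
With φ(0) = 0 this makes φ injective on all of ℤ_{53}, hence bijective (finite equal-size domain and codomain). In particular φ is bijective.
Since φ is bijective, we find the preimage of 14. The inverse of x ↦ x^27 on (ℤ_{53})^× is x ↦ x^27, because 27·27 = 729 = 14·52 + 1 ≡ 1 (mod 52) and x^{52} = 1 for x ≠ 0 (Fermat). So φ⁻¹(14) = 14^27 mod 53.
Repeated squaring mod 53: 14^1 ≡ 14, 14^2 ≡ 14² = 196 ≡ 37, 14^4 ≡ 37² = 1369 ≡ 44, 14^8 ≡ 44² = 1936 ≡ 28, 14^16 ≡ 28² = 784 ≡ 42. Since 27 = 16 + 8 + 2 + 1, 14^27 ≡ 42·28·37·14: 42·28 = 1176 ≡ 10, then 10·37 = 370 ≡ 52, then 52·14 = 728 ≡ 39. So 14^27 ≡ 39 (mod 53).
Hence φ⁻¹(14) = 39.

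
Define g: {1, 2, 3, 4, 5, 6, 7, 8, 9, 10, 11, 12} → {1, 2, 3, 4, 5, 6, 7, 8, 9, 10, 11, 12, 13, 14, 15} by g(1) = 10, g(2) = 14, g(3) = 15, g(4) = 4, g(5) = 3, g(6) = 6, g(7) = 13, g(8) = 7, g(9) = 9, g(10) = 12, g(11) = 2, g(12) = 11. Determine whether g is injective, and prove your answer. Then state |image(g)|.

The values g(1), …, g(12) are 10, 14, 15, 4, 3, 6, 13, 7, 9, 12, 2, 11 — all distinct.
So g(s) = g(t) only when s = t, and g is injective.
The image of g is {2, 3, 4, 6, 7, 9, 10, 11, 12, 13, 14, 15}, which has 12 elements.

12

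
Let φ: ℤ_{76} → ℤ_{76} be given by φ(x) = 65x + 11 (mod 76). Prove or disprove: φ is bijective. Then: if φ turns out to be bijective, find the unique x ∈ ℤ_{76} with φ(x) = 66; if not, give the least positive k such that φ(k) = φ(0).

71

By definition, φ is injective when φ(s) = φ(t) forces s = t.
Suppose φ(s) = φ(t) in ℤ_{76}. Then 65s + 11 ≡ 65t + 11 (mod 76), so 65(s − t) ≡ 0 (mod 76).
Since gcd(65, 76) = 1, 65 is invertible modulo 76, so s − t ≡ 0 (mod 76), i.e. s = t.
We now compute 65⁻¹ mod 76 explicitly. Euclid's algorithm: 76 = 1·65 + 11, 65 = 5·11 + 10, 11 = 1·10 + 1; back-substituting gives 1 = 69·65 − 59·76, so 65⁻¹ ≡ 69 (mod 76).
For any y ∈ ℤ_{76}, x = 69(y − 11) mod 76 satisfies φ(x) = 65·69(y − 11) + 11 ≡ y (since 65·69 ≡ 1 mod 76). So every y has a preimage.
Thus φ is bijective.
Since φ is bijective, we compute φ⁻¹(66): solve 65x + 11 ≡ 66 (mod 76), i.e. 65x ≡ 55 (mod 76).
Multiplying by 65⁻¹ = 69 gives x ≡ 69·55 = 3795 = 49·76 + 71 ≡ 71 (mod 76).
Check: φ(71) = 65·71 + 11 = 4626 = 60·76 + 66 ≡ 66 (mod 76).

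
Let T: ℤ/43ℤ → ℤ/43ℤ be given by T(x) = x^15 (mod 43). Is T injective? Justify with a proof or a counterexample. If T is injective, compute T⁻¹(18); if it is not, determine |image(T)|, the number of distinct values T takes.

15

T(1) = 1^15 = 1.
T(6): Repeated squaring mod 43: 6^1 ≡ 6, 6^2 ≡ 6² = 36, 6^4 ≡ 36² = 1296 ≡ 6, 6^8 ≡ 6² = 36. Since 15 = 8 + 4 + 2 + 1, 6^15 ≡ 36·6·36·6: 36·6 = 216 ≡ 1, then 1·36 = 36, then 36·6 = 216 ≡ 1. So 6^15 ≡ 1 (mod 43).
So T(1) = T(6) = 1 while 1 ≠ 6, therefore T is not injective.
Since T is not injective, we determine |image(T)|. Computing x^15 mod 43 for each x (by repeated squaring, reducing mod 43 at every step), the values T(0), T(1), …, T(42) are: 0, 1, 2, 22, 4, 8, 1, 42, 8, 11, 16, 11, 2, 35, 41, 4, 16, 16, 22, 39, 32, 21, 22, 11, 4, 21, 27, 27, 39, 2, 8, 41, 32, 27, 32, 35, 1, 42, 35, 39, 21, 41, 42.
The distinct values are {0, 1, 2, 4, 8, 11, 16, 21, 22, 27, 32, 35, 39, 41, 42}; there are 15 of them.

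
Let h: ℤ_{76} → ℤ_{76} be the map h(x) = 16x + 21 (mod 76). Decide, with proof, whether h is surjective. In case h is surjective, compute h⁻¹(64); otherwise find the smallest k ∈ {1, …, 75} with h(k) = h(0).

Since gcd(16, 76) = 4, we have 16x ≡ 0 (mod 4) for all x, so h(x) ≡ 1 (mod 4).
But 0 ≢ 1 (mod 4), so 0 ∈ ℤ_{76} has no preimage. Thus h is not surjective.
Since h is not surjective, we find the least positive k with h(k) = h(0): this means 16k ≡ 0 (mod 76), i.e. 76 ∣ 16k. Since gcd(16, 76) = 4, dividing through by 4 this holds exactly when 19 ∣ 4k, and as gcd(4, 19) = 1, exactly when 19 ∣ k.
The smallest positive such k is 19.

19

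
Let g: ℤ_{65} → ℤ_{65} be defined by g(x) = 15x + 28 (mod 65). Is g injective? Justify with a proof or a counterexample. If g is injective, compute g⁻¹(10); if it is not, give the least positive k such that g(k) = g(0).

By definition, g is injective if g(u) = g(v) implies u = v.
We have gcd(15, 65) = 5 > 1. Taking u = 0 and v = 13: g(0) = 28 and g(13) = 15·13 + 28 = 223 ≡ 28 (mod 65).
So g(0) = g(13) while 0 ≠ 13, so g is not injective.
Since g is not injective, we find the least positive k with g(k) = g(0): this means 15k ≡ 0 (mod 65), i.e. 65 ∣ 15k. Since gcd(15, 65) = 5, dividing through by 5 this holds exactly when 13 ∣ 3k, and as gcd(3, 13) = 1, exactly when 13 ∣ k.
The smallest positive such k is 13.

13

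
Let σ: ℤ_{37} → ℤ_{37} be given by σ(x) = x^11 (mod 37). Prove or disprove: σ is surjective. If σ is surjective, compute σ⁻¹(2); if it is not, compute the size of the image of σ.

Since 37 is prime, the nonzero elements of ℤ_{37} form a cyclic group of order 36.
As gcd(11, 36) = 1, raising to the 11th power is a bijection on this group: if u^11 ≡ v^11 then (uv^{−1})^11 = 1, and the only element of order dividing gcd(11, 36) = 1 is 1, so u = v.
With σ(0) = 0 this makes σ injective on all of ℤ_{37}, hence bijective (finite equal-size domain and codomain). In particular σ is surjective.
Since σ is surjective, we find the preimage of 2. The inverse of x ↦ x^11 on (ℤ_{37})^× is x ↦ x^23, because 11·23 = 253 = 7·36 + 1 ≡ 1 (mod 36) and x^{36} = 1 for x ≠ 0 (Fermat). So σ⁻¹(2) = 2^23 mod 37.
Repeated squaring mod 37: 2^1 ≡ 2, 2^2 ≡ 2² = 4, 2^4 ≡ 4² = 16, 2^8 ≡ 16² = 256 ≡ 34, 2^16 ≡ 34² = 1156 ≡ 9. Since 23 = 16 + 4 + 2 + 1, 2^23 ≡ 9·16·4·2: 9·16 = 144 ≡ 33, then 33·4 = 132 ≡ 21, then 21·2 = 42 ≡ 5. So 2^23 ≡ 5 (mod 37).
Hence σ⁻¹(2) = 5.

5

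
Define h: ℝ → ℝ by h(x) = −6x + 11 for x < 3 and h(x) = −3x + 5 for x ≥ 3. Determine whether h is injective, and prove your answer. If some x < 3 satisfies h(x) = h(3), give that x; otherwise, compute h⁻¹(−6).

5/2

Both pieces are strictly decreasing (slopes −6 and −3), so each is injective on its own interval.
The left piece maps (−∞, 3) onto (−7, ∞); the right piece maps [3, ∞) onto (−∞, −4].
These images overlap. In particular h(3) = −4 (right piece), and solving −6x + 11 = −4 on the left piece gives x = 5/2 < 3.
So h(5/2) = h(3) with 5/2 ≠ 3, and h is not injective. This x = 5/2 is the requested value below 3.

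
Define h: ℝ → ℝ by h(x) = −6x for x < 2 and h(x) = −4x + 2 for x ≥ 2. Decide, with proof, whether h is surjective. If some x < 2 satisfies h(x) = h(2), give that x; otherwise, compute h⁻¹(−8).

1

Both pieces are strictly decreasing (slopes −6 and −4), so each is injective on its own interval.
The left piece maps (−∞, 2) onto (−12, ∞); the right piece maps [2, ∞) onto (−∞, −6].
The union (−12, ∞) ∪ (−∞, −6] covers ℝ, so h is surjective.
For the follow-up: the images overlap, so an x < 2 with h(x) = h(2) exists. h(2) = −6; solving −6x = −6 for x < 2 gives x = (−6 − 0)/(−6) = 1.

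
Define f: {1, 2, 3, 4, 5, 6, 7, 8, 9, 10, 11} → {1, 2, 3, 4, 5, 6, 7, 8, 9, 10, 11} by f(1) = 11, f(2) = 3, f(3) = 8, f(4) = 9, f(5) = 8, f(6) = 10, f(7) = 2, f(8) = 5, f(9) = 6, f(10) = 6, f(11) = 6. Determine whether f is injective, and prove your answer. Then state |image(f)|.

f(3) = 8 = f(5) with 3 ≠ 5, so f is not injective.
The image of f is {2, 3, 5, 6, 8, 9, 10, 11}, which has 8 elements.

8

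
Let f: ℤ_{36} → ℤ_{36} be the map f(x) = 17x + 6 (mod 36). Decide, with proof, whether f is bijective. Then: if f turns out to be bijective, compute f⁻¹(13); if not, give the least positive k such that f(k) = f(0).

11

Suppose f(s) = f(t) in ℤ_{36}. Then 17s + 6 ≡ 17t + 6 (mod 36), thus 17(s − t) ≡ 0 (mod 36).
Since gcd(17, 36) = 1, 17 is invertible modulo 36, hence s − t ≡ 0 (mod 36), i.e. s = t.
We now compute 17⁻¹ mod 36 explicitly. Euclid's algorithm: 36 = 2·17 + 2, 17 = 8·2 + 1; back-substituting gives 1 = 17·17 − 8·36, so 17⁻¹ ≡ 17 (mod 36).
For any y ∈ ℤ_{36}, x = 17(y − 6) mod 36 satisfies f(x) = 17·17(y − 6) + 6 ≡ y (since 17·17 ≡ 1 mod 36). So every y has a preimage.
Hence f is bijective.
Since f is bijective, we find f⁻¹(13): we need 17x ≡ 13 − 6 ≡ 7 (mod 36). Using 17⁻¹ = 17: x ≡ 17·7 = 119 = 3·36 + 11, so x = 11.
Check: f(11) = 17·11 + 6 = 193 = 5·36 + 13 ≡ 13 (mod 36).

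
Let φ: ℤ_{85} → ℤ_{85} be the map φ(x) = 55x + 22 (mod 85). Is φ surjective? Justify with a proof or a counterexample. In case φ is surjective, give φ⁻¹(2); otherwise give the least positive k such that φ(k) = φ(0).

Since gcd(55, 85) = 5, we have 55x ≡ 0 (mod 5) for all x, so φ(x) ≡ 2 (mod 5).
But 0 ≢ 2 (mod 5), so 0 ∈ ℤ_{85} has no preimage. Therefore φ is not surjective.
Since φ is not surjective, we find the least positive k with φ(k) = φ(0): this means 55k ≡ 0 (mod 85), i.e. 85 ∣ 55k. Since gcd(55, 85) = 5, dividing through by 5 this holds exactly when 17 ∣ 11k, and as gcd(11, 17) = 1, exactly when 17 ∣ k.
The smallest positive such k is 17.

17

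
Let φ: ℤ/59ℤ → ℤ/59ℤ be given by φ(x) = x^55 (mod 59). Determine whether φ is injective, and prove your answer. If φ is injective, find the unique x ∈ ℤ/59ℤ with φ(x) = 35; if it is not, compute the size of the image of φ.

Since 59 is prime, the nonzero elements of ℤ/59ℤ form a cyclic group of order 58.
As gcd(55, 58) = 1, raising to the 55th power is a bijection on this group: if a^55 ≡ b^55 then (ab^{−1})^55 = 1, and the only element of order dividing gcd(55, 58) = 1 is 1, so a = b.
With φ(0) = 0 this makes φ injective on all of ℤ/59ℤ, hence bijective (finite equal-size domain and codomain). In particular φ is injective.
Since φ is injective, we find the preimage of 35. The inverse of x ↦ x^55 on (ℤ/59ℤ)^× is x ↦ x^19, because 55·19 = 1045 = 18·58 + 1 ≡ 1 (mod 58) and x^{58} = 1 for x ≠ 0 (Fermat). So φ⁻¹(35) = 35^19 mod 59.
Repeated squaring mod 59: 35^1 ≡ 35, 35^2 ≡ 35² = 1225 ≡ 45, 35^4 ≡ 45² = 2025 ≡ 19, 35^8 ≡ 19² = 361 ≡ 7, 35^16 ≡ 7² = 49. Since 19 = 16 + 2 + 1, 35^19 ≡ 49·45·35: 49·45 = 2205 ≡ 22, then 22·35 = 770 ≡ 3. So 35^19 ≡ 3 (mod 59).
Hence φ⁻¹(35) = 3.

3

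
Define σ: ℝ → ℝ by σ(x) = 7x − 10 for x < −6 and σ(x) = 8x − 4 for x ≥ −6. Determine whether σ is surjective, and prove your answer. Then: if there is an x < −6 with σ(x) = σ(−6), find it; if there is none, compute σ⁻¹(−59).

Both pieces are strictly increasing (slopes 7 and 8), so each is injective on its own interval.
The left piece maps (−∞, −6) onto (−∞, −52); the right piece maps [−6, ∞) onto [−52, ∞).
These images together cover ℝ, so σ is surjective.
Because the two images are disjoint, no x < −6 has σ(x) = σ(−6), so we compute σ⁻¹(−59): −59 lies in (−∞, −52), so solve 7x − 10 = −59: x = (−59 + 10)/7 = −7.

-7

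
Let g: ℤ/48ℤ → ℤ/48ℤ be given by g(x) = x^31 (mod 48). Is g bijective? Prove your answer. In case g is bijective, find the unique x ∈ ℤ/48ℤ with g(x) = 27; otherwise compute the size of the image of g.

g(0) = 0^31 = 0.
g(6): Repeated squaring mod 48: 6^1 ≡ 6, 6^2 ≡ 6² = 36, 6^4 ≡ 36² = 1296 ≡ 0, 6^8 ≡ 0² = 0, 6^16 ≡ 0² = 0. Since 31 = 16 + 8 + 4 + 2 + 1, 6^31 ≡ 0·0·0·36·6: 0·0 = 0, then 0·0 = 0, then 0·36 = 0, then 0·6 = 0. So 6^31 ≡ 0 (mod 48).
So g(0) = g(6) = 0 while 0 ≠ 6, hence g is not injective, hence not bijective.
Since g is not bijective, we determine |image(g)|. Computing x^31 mod 48 for each x (by repeated squaring, reducing mod 48 at every step), the values g(0), g(1), …, g(47) are: 0, 1, 32, 27, 16, 29, 0, 7, 32, 9, 16, 35, 0, 37, 32, 15, 16, 17, 0, 43, 32, 45, 16, 23, 0, 25, 32, 3, 16, 5, 0, 31, 32, 33, 16, 11, 0, 13, 32, 39, 16, 41, 0, 19, 32, 21, 16, 47.
The distinct values are {0, 1, 3, 5, 7, 9, 11, 13, 15, 16, 17, 19, 21, 23, 25, 27, 29, 31, 32, 33, 35, 37, 39, 41, 43, 45, 47}; there are 27 of them.

27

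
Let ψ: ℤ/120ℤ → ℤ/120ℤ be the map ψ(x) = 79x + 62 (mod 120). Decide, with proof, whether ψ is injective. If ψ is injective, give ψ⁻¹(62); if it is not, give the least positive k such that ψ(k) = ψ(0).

By definition, ψ is injective if ψ(s) = ψ(t) implies s = t.
Suppose ψ(s) = ψ(t) in ℤ/120ℤ. Then 79s + 62 ≡ 79t + 62 (mod 120), so 79(s − t) ≡ 0 (mod 120).
Since gcd(79, 120) = 1, 79 is invertible modulo 120, hence s − t ≡ 0 (mod 120), i.e. s = t.
Thus ψ is injective.
We now compute 79⁻¹ mod 120 explicitly. Euclid's algorithm: 120 = 1·79 + 41, 79 = 1·41 + 38, 41 = 1·38 + 3, 38 = 12·3 + 2, 3 = 1·2 + 1; back-substituting gives 1 = 79·79 − 52·120, so 79⁻¹ ≡ 79 (mod 120).
Since ψ is injective, we compute ψ⁻¹(62): solve 79x + 62 ≡ 62 (mod 120), i.e. 79x ≡ 0 (mod 120).
Multiplying by 79⁻¹ = 79 gives x ≡ 79·0 = 0 ≡ 0 (mod 120).
Check: ψ(0) = 79·0 + 62 = 62 ≡ 62 (mod 120).

0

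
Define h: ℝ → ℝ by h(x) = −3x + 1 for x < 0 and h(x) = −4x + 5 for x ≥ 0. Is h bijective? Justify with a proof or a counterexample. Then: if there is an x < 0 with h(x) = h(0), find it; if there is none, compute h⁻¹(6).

Both pieces are strictly decreasing (slopes −3 and −4), so each is injective on its own interval.
The left piece maps (−∞, 0) onto (1, ∞); the right piece maps [0, ∞) onto (−∞, 5].
These images overlap. In particular h(0) = 5 (right piece), and solving −3x + 1 = 5 on the left piece gives x = −4/3 < 0.
So h(−4/3) = h(0) with −4/3 ≠ 0, and h is not injective, hence not bijective. This x = −4/3 is the requested value below 0.

-4/3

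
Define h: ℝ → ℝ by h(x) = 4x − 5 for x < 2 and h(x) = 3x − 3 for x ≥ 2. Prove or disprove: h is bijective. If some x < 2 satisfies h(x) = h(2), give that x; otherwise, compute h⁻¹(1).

Both pieces are strictly increasing (slopes 4 and 3), so each is injective on its own interval.
The left piece maps (−∞, 2) onto (−∞, 3); the right piece maps [2, ∞) onto [3, ∞).
Since 3 = 3, the images partition ℝ: h is injective and surjective, hence bijective.
Because the two images are disjoint, no x < 2 has h(x) = h(2), so we compute h⁻¹(1): 1 lies in (−∞, 3), so solve 4x − 5 = 1: x = (1 + 5)/4 = 3/2.

3/2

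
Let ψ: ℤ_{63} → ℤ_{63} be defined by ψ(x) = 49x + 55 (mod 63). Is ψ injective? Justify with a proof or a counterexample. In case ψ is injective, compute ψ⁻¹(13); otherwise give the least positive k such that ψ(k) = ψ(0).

9

We have gcd(49, 63) = 7 > 1. Taking x_1 = 0 and x_2 = 9: ψ(0) = 55 and ψ(9) = 49·9 + 55 = 496 ≡ 55 (mod 63).
So ψ(0) = ψ(9) while 0 ≠ 9, thus ψ is not injective.
Since ψ is not injective, we find the least positive k with ψ(k) = ψ(0): this means 49k ≡ 0 (mod 63), i.e. 63 ∣ 49k. Since gcd(49, 63) = 7, dividing through by 7 this holds exactly when 9 ∣ 7k, and as gcd(7, 9) = 1, exactly when 9 ∣ k.
The smallest positive such k is 9.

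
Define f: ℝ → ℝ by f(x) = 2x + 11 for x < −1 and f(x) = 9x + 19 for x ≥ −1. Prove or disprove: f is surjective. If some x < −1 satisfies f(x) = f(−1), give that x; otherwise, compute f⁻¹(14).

-5/9

Both pieces are strictly increasing (slopes 2 and 9), so each is injective on its own interval.
The left piece maps (−∞, −1) onto (−∞, 9); the right piece maps [−1, ∞) onto [10, ∞).
The union (−∞, 9) ∪ [10, ∞) omits the interval between 9 and 10; in particular 9 has no preimage. So f is not surjective.
Because the two images are disjoint, no x < −1 has f(x) = f(−1), so we compute f⁻¹(14): 14 lies in [10, ∞), so solve 9x + 19 = 14: x = (14 − 19)/9 = −5/9.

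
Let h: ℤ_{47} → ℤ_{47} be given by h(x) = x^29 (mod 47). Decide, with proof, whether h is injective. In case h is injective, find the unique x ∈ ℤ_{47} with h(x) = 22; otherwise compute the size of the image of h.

39

Since 47 is prime, the nonzero elements of ℤ_{47} form a cyclic group of order 46.
As gcd(29, 46) = 1, raising to the 29th power is a bijection on this group: if s^29 ≡ t^29 then (st^{−1})^29 = 1, and the only element of order dividing gcd(29, 46) = 1 is 1, so s = t.
With h(0) = 0 this makes h injective on all of ℤ_{47}, hence bijective (finite equal-size domain and codomain). In particular h is injective.
Since h is injective, we find the preimage of 22. The inverse of x ↦ x^29 on (ℤ_{47})^× is x ↦ x^27, because 29·27 = 783 = 17·46 + 1 ≡ 1 (mod 46) and x^{46} = 1 for x ≠ 0 (Fermat). So h⁻¹(22) = 22^27 mod 47.
Repeated squaring mod 47: 22^1 ≡ 22, 22^2 ≡ 22² = 484 ≡ 14, 22^4 ≡ 14² = 196 ≡ 8, 22^8 ≡ 8² = 64 ≡ 17, 22^16 ≡ 17² = 289 ≡ 7. Since 27 = 16 + 8 + 2 + 1, 22^27 ≡ 7·17·14·22: 7·17 = 119 ≡ 25, then 25·14 = 350 ≡ 21, then 21·22 = 462 ≡ 39. So 22^27 ≡ 39 (mod 47).
Hence h⁻¹(22) = 39.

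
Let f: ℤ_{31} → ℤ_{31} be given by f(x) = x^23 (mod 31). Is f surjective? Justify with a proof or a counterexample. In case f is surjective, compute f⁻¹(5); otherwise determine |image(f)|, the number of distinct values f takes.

Since 31 is prime, the nonzero elements of ℤ_{31} form a cyclic group of order 30.
As gcd(23, 30) = 1, raising to the 23rd power is a bijection on this group: if s^23 ≡ t^23 then (st^{−1})^23 = 1, and the only element of order dividing gcd(23, 30) = 1 is 1, so s = t.
With f(0) = 0 this makes f injective on all of ℤ_{31}, hence bijective (finite equal-size domain and codomain). In particular f is surjective.
Since f is surjective, we find the preimage of 5. The inverse of x ↦ x^23 on (ℤ_{31})^× is x ↦ x^17, because 23·17 = 391 = 13·30 + 1 ≡ 1 (mod 30) and x^{30} = 1 for x ≠ 0 (Fermat). So f⁻¹(5) = 5^17 mod 31.
Repeated squaring mod 31: 5^1 ≡ 5, 5^2 ≡ 5² = 25, 5^4 ≡ 25² = 625 ≡ 5, 5^8 ≡ 5² = 25, 5^16 ≡ 25² = 625 ≡ 5. Since 17 = 16 + 1, 5^17 ≡ 5·5: 5·5 = 25. So 5^17 ≡ 25 (mod 31).
Hence f⁻¹(5) = 25.

25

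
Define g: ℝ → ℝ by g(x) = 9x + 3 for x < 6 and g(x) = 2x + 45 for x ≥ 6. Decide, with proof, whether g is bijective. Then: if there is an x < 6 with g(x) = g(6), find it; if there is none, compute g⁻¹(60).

15/2

Both pieces are strictly increasing (slopes 9 and 2), so each is injective on its own interval.
The left piece maps (−∞, 6) onto (−∞, 57); the right piece maps [6, ∞) onto [57, ∞).
Since 57 = 57, the images partition ℝ: g is injective and surjective, hence bijective.
Because the two images are disjoint, no x < 6 has g(x) = g(6), so we compute g⁻¹(60): 60 lies in [57, ∞), so solve 2x + 45 = 60: x = (60 − 45)/2 = 15/2.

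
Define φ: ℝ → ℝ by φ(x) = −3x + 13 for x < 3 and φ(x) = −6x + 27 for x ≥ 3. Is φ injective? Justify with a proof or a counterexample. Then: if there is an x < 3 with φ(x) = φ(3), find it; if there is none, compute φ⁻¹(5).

4/3

Both pieces are strictly decreasing (slopes −3 and −6), so each is injective on its own interval.
The left piece maps (−∞, 3) onto (4, ∞); the right piece maps [3, ∞) onto (−∞, 9].
These images overlap. In particular φ(3) = 9 (right piece), and solving −3x + 13 = 9 on the left piece gives x = 4/3 < 3.
So φ(4/3) = φ(3) with 4/3 ≠ 3, and φ is not injective. This x = 4/3 is the requested value below 3.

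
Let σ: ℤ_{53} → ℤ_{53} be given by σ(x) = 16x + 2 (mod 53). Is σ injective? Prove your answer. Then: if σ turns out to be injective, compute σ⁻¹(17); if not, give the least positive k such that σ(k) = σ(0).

If σ(s) = σ(t), then 16s ≡ 16t (mod 53). Because gcd(16, 53) = 1, we may cancel 16 to get s ≡ t (mod 53).
Hence σ is injective.
We now compute 16⁻¹ mod 53 explicitly. Euclid's algorithm: 53 = 3·16 + 5, 16 = 3·5 + 1; back-substituting gives 1 = 10·16 − 3·53, so 16⁻¹ ≡ 10 (mod 53).
Since σ is injective, we compute σ⁻¹(17): solve 16x + 2 ≡ 17 (mod 53), i.e. 16x ≡ 15 (mod 53).
Multiplying by 16⁻¹ = 10 gives x ≡ 10·15 = 150 = 2·53 + 44 ≡ 44 (mod 53).
Check: σ(44) = 16·44 + 2 = 706 = 13·53 + 17 ≡ 17 (mod 53).

44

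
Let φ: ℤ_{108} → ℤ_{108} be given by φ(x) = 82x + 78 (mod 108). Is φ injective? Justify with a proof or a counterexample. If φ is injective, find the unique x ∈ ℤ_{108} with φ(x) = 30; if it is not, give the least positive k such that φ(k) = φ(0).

By definition, φ is injective when φ(u) = φ(v) forces u = v.
We have gcd(82, 108) = 2 > 1. Taking u = 0 and v = 54: φ(0) = 78 and φ(54) = 82·54 + 78 = 4506 ≡ 78 (mod 108).
So φ(0) = φ(54) while 0 ≠ 54, therefore φ is not injective.
Since φ is not injective, we find the least positive k with φ(k) = φ(0): this means 82k ≡ 0 (mod 108), i.e. 108 ∣ 82k. Since gcd(82, 108) = 2, dividing through by 2 this holds exactly when 54 ∣ 41k, and as gcd(41, 54) = 1, exactly when 54 ∣ k.
The smallest positive such k is 54.

54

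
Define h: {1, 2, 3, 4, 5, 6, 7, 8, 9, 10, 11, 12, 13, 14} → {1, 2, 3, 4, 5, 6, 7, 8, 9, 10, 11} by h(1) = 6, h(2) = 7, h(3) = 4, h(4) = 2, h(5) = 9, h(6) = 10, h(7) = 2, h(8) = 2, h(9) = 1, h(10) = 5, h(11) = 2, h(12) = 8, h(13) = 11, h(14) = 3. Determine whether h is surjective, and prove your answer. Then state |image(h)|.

Every element of the codomain has a preimage: 1 = h(9), 2 = h(4), 3 = h(14), 4 = h(3), 5 = h(10), 6 = h(1), 7 = h(2), 8 = h(12), 9 = h(5), 10 = h(6), 11 = h(13).
Hence h is surjective.
The image of h is {1, 2, 3, 4, 5, 6, 7, 8, 9, 10, 11}, which has 11 elements.

11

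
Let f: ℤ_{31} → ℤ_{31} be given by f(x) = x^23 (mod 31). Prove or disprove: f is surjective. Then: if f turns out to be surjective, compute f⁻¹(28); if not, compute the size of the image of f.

Since 31 is prime, the nonzero elements of ℤ_{31} form a cyclic group of order 30.
As gcd(23, 30) = 1, raising to the 23rd power is a bijection on this group: if a^23 ≡ b^23 then (ab^{−1})^23 = 1, and the only element of order dividing gcd(23, 30) = 1 is 1, so a = b.
With f(0) = 0 this makes f injective on all of ℤ_{31}, hence bijective (finite equal-size domain and codomain). In particular f is surjective.
Since f is surjective, we find the preimage of 28. The inverse of x ↦ x^23 on (ℤ_{31})^× is x ↦ x^17, because 23·17 = 391 = 13·30 + 1 ≡ 1 (mod 30) and x^{30} = 1 for x ≠ 0 (Fermat). So f⁻¹(28) = 28^17 mod 31.
Repeated squaring mod 31: 28^1 ≡ 28, 28^2 ≡ 28² = 784 ≡ 9, 28^4 ≡ 9² = 81 ≡ 19, 28^8 ≡ 19² = 361 ≡ 20, 28^16 ≡ 20² = 400 ≡ 28. Since 17 = 16 + 1, 28^17 ≡ 28·28: 28·28 = 784 ≡ 9. So 28^17 ≡ 9 (mod 31).
Hence f⁻¹(28) = 9.

9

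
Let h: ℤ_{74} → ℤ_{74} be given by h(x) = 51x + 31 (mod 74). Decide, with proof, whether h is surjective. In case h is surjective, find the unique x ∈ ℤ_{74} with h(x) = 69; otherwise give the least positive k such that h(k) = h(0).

8

Since gcd(51, 74) = 1, 51 is invertible modulo 74. Euclid's algorithm: 74 = 1·51 + 23, 51 = 2·23 + 5, 23 = 4·5 + 3, 5 = 1·3 + 2, 3 = 1·2 + 1; back-substituting gives 1 = 45·51 − 31·74, so 51⁻¹ ≡ 45 (mod 74).
Then y ↦ 45(y − 31) is a two-sided inverse to h, so every y ∈ ℤ_{74} has a preimage.
Thus h is surjective.
Since h is surjective, we find h⁻¹(69): we need 51x ≡ 69 − 31 ≡ 38 (mod 74). Using 51⁻¹ = 45: x ≡ 45·38 = 1710 = 23·74 + 8, so x = 8.
Check: h(8) = 51·8 + 31 = 439 = 5·74 + 69 ≡ 69 (mod 74).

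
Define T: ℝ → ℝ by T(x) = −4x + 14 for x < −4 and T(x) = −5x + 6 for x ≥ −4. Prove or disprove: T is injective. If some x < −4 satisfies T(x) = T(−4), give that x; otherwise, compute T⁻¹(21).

-3

Both pieces are strictly decreasing (slopes −4 and −5), so each is injective on its own interval.
The left piece maps (−∞, −4) onto (30, ∞); the right piece maps [−4, ∞) onto (−∞, 26].
These images are disjoint, so no value is attained by both pieces. Therefore T is injective.
Because the two images are disjoint, no x < −4 has T(x) = T(−4), so we compute T⁻¹(21): 21 lies in (−∞, 26], so solve −5x + 6 = 21: x = (21 − 6)/(−5) = −3.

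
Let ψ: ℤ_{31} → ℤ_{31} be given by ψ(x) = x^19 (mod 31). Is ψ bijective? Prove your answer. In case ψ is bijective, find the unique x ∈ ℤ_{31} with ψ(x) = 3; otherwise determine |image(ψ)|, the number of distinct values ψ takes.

Since 31 is prime, the nonzero elements of ℤ_{31} form a cyclic group of order 30.
As gcd(19, 30) = 1, raising to the 19th power is a bijection on this group: if a^19 ≡ b^19 then (ab^{−1})^19 = 1, and the only element of order dividing gcd(19, 30) = 1 is 1, so a = b.
With ψ(0) = 0 this makes ψ injective on all of ℤ_{31}, hence bijective (finite equal-size domain and codomain). In particular ψ is bijective.
Since ψ is bijective, we find the preimage of 3. The inverse of x ↦ x^19 on (ℤ_{31})^× is x ↦ x^19, because 19·19 = 361 = 12·30 + 1 ≡ 1 (mod 30) and x^{30} = 1 for x ≠ 0 (Fermat). So ψ⁻¹(3) = 3^19 mod 31.
Repeated squaring mod 31: 3^1 ≡ 3, 3^2 ≡ 3² = 9, 3^4 ≡ 9² = 81 ≡ 19, 3^8 ≡ 19² = 361 ≡ 20, 3^16 ≡ 20² = 400 ≡ 28. Since 19 = 16 + 2 + 1, 3^19 ≡ 28·9·3: 28·9 = 252 ≡ 4, then 4·3 = 12. So 3^19 ≡ 12 (mod 31).
Hence ψ⁻¹(3) = 12.

12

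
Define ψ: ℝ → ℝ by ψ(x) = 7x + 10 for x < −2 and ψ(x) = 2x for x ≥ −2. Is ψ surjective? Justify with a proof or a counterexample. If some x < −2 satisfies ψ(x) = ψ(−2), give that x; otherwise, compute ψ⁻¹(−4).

Both pieces are strictly increasing (slopes 7 and 2), so each is injective on its own interval.
The left piece maps (−∞, −2) onto (−∞, −4); the right piece maps [−2, ∞) onto [−4, ∞).
These images together cover ℝ, so ψ is surjective.
Because the two images are disjoint, no x < −2 has ψ(x) = ψ(−2), so we compute ψ⁻¹(−4): −4 lies in [−4, ∞), so solve 2x = −4: x = (−4 − 0)/2 = −2.

-2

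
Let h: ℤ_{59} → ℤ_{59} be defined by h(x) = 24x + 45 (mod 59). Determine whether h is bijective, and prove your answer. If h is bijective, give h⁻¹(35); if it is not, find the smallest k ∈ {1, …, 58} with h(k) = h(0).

34

By definition, h is injective if h(a) = h(b) implies a = b.
Suppose h(a) = h(b) in ℤ_{59}. Then 24a + 45 ≡ 24b + 45 (mod 59), hence 24(a − b) ≡ 0 (mod 59).
Since gcd(24, 59) = 1, 24 is invertible modulo 59, so a − b ≡ 0 (mod 59), i.e. a = b.
We now compute 24⁻¹ mod 59 explicitly. Euclid's algorithm: 59 = 2·24 + 11, 24 = 2·11 + 2, 11 = 5·2 + 1; back-substituting gives 1 = 32·24 − 13·59, so 24⁻¹ ≡ 32 (mod 59).
Then y ↦ 32(y − 45) is a two-sided inverse to h, so every y ∈ ℤ_{59} has a preimage.
So h is bijective.
Since h is bijective, we compute h⁻¹(35): solve 24x + 45 ≡ 35 (mod 59), i.e. 24x ≡ 49 (mod 59).
Multiplying by 24⁻¹ = 32 gives x ≡ 32·49 = 1568 = 26·59 + 34 ≡ 34 (mod 59).
Check: h(34) = 24·34 + 45 = 861 = 14·59 + 35 ≡ 35 (mod 59).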